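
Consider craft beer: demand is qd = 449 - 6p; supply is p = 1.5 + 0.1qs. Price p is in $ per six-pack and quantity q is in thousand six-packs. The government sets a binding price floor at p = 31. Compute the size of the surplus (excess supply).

Surplus = 32

Solving each curve for q: qs = -15 + 10p.
Evaluating both curves at the floor price 31 gives qd = 263, qs = 295.
Surplus = qs - qd = 295 - 263 = 32.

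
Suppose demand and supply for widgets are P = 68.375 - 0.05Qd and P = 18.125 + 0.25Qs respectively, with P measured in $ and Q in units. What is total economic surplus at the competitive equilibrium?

Solving each curve for Q: Qd = 1367.5 - 20P and Qs = -72.5 + 4P.
The market clears where 1367.5 - 20P = -72.5 + 4P. Rearranging, 24P = 1440, hence P* = 60.
Then Q* = 1367.5 - 20(60) = 167.5.
Demand choke price = 68.375; supply choke price = 18.125. CS = ½(68.375 - 60)(167.5) = 701.40625; PS = ½(60 - 18.125)(167.5) = 3507.03125. Total surplus = 4208.4375.

Total surplus = 4208.4375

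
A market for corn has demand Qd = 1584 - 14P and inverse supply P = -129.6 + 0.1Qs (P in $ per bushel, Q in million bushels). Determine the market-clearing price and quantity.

Rewriting in direct form: Qs = 1296 + 10P.
At equilibrium Qd = Qs, so 1584 - 14P = 1296 + 10P; collecting terms, 288 = 24P and P* = 12.
Plugging P* into demand: Q* = 1584 - 14(12) = 1416.

P* = 12, Q* = 1416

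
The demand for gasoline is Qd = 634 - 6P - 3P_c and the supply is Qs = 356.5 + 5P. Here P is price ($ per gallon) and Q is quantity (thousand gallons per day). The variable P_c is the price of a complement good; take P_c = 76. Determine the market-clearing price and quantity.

With P_c = 76, demand is Qd = 406 - 6P.
Set Qd = Qs: 406 - 6P = 356.5 + 5P, so 49.5 = 11P and P* = 4.5.
Then Q* = 406 - 6(4.5) = 379.

P* = 4.5, Q* = 379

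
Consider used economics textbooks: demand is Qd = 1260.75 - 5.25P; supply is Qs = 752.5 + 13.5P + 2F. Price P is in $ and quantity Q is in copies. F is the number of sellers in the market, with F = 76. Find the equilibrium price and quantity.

P* = 19, Q* = 1161

With F = 76, supply is Qs = 904.5 + 13.5P.
At equilibrium Qd = Qs, so 1260.75 - 5.25P = 904.5 + 13.5P; collecting terms, 356.25 = 18.75P and P* = 19.
From the demand curve, Q* = 1260.75 - 5.25(19) = 1161.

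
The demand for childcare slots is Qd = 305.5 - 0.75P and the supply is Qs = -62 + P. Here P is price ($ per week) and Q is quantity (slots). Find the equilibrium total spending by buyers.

Total spending by buyers = 31080

At equilibrium Qd = Qs, so 305.5 - 0.75P = -62 + P; collecting terms, 367.5 = 1.75P and P* = 210.
Then Q* = 305.5 - 0.75(210) = 148.
Total spending by buyers = P* × Q* = 210 × 148 = 31080.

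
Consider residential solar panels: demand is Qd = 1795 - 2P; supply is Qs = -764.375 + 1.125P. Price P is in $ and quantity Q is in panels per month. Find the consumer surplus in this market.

Set Qd = Qs: 1795 - 2P = -764.375 + 1.125P, so 2559.375 = 3.125P and P* = 819.
Then Q* = 1795 - 2(819) = 157.
Demand choke price (Qd = 0): P = 1795/2 = 897.5. Consumer surplus = ½ × (897.5 - 819) × 157 = 6162.25.

Consumer surplus = 6162.25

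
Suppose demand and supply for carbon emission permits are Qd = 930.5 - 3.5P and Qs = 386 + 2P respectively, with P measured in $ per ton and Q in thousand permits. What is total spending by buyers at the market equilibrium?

Total spending by buyers = 57816

Equating demand and supply, 930.5 - 3.5P = 386 + 2P gives 5.5P = 544.5, so P* = 99.
From the demand curve, Q* = 930.5 - 3.5(99) = 584.
Total spending by buyers = P* × Q* = 99 × 584 = 57816.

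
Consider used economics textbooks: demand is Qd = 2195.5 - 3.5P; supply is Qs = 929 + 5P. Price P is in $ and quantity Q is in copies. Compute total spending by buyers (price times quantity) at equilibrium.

Total spending by buyers = 249426

Equating demand and supply, 2195.5 - 3.5P = 929 + 5P gives 8.5P = 1266.5, so P* = 149.
Plugging P* into demand: Q* = 2195.5 - 3.5(149) = 1674.
Total spending by buyers = P* × Q* = 149 × 1674 = 249426.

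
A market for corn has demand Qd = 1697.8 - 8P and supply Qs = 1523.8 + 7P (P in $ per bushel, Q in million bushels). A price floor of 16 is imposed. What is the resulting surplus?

Surplus = 66

At P = 16: Qd = 1569.8 and Qs = 1635.8.
Surplus = Qs - Qd = 1635.8 - 1569.8 = 66.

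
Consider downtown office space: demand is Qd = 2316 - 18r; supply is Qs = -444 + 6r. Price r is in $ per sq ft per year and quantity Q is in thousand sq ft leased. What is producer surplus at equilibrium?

Equating demand and supply, 2316 - 18r = -444 + 6r gives 24r = 2760, so r* = 115.
Substitute back: Q* = 2316 - 18(115) = 246.
Supply choke price (Qs = 0): r = 74. Producer surplus = ½ × (115 - 74) × 246 = 5043.

Producer surplus = 5043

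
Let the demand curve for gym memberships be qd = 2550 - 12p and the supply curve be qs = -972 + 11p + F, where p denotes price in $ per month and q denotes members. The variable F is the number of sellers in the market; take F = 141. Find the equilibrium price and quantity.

With F = 141, supply is qs = -831 + 11p.
The market clears where 2550 - 12p = -831 + 11p. Rearranging, 23p = 3381, hence p* = 147.
Then q* = 2550 - 12(147) = 786.

p* = 147, q* = 786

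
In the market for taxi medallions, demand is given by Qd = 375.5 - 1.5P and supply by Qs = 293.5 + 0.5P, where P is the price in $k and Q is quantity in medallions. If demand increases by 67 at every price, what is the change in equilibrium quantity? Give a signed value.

Equating demand and supply, 375.5 - 1.5P = 293.5 + 0.5P gives 2P = 82, so P* = 41.
From the demand curve, Q* = 375.5 - 1.5(41) = 314.
After the shift, demand is Qd = 442.5 - 1.5P.
Re-solving, 2P = 149 gives P = 74.5 and Q = 330.75.
ΔQ = 330.75 - 314 = 16.75.

ΔQ = 16.75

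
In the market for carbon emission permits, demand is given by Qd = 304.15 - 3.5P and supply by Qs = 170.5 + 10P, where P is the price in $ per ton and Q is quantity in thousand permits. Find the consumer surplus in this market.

Consumer surplus = 10375.75

Set Qd = Qs: 304.15 - 3.5P = 170.5 + 10P, so 133.65 = 13.5P and P* = 9.9.
From the demand curve, Q* = 304.15 - 3.5(9.9) = 269.5.
Demand choke price (Qd = 0): P = 304.15/3.5 = 86.9. Consumer surplus = ½ × (86.9 - 9.9) × 269.5 = 10375.75.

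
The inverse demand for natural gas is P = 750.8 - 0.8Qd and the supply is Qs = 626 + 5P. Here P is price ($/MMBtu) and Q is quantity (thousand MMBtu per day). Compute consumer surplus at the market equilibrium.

Consumer surplus = 306950.4

Rewriting in direct form: Qd = 938.5 - 1.25P.
At equilibrium Qd = Qs, so 938.5 - 1.25P = 626 + 5P; collecting terms, 312.5 = 6.25P and P* = 50.
Then Q* = 938.5 - 1.25(50) = 876.
Demand choke price (Qd = 0): P = 938.5/1.25 = 750.8. Consumer surplus = ½ × (750.8 - 50) × 876 = 306950.4.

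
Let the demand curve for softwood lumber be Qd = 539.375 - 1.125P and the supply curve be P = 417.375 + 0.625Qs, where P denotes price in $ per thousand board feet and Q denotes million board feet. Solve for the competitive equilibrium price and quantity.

P* = 443, Q* = 41

In direct form, Qs = -667.8 + 1.6P.
The market clears where 539.375 - 1.125P = -667.8 + 1.6P. Rearranging, 2.725P = 1207.175, hence P* = 443.
Plugging P* into demand: Q* = 539.375 - 1.125(443) = 41.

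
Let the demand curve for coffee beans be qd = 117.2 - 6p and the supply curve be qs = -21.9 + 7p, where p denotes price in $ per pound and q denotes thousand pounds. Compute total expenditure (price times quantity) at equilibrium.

Equating demand and supply, 117.2 - 6p = -21.9 + 7p gives 13p = 139.1, so p* = 10.7.
Plugging p* into demand: q* = 117.2 - 6(10.7) = 53.
Total expenditure = p* × q* = 10.7 × 53 = 567.1.

Total expenditure = 567.1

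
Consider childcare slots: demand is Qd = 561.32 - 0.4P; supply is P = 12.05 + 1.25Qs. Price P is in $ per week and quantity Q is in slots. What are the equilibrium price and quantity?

Rewriting in direct form: Qs = -9.64 + 0.8P.
The market clears where 561.32 - 0.4P = -9.64 + 0.8P. Rearranging, 1.2P = 570.96, hence P* = 475.8.
Then Q* = 561.32 - 0.4(475.8) = 371.

P* = 475.8, Q* = 371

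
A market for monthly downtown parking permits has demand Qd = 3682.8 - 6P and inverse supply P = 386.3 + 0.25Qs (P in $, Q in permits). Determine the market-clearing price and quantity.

P* = 522.8, Q* = 546

Inverting to quantity form: Qs = -1545.2 + 4P.
At equilibrium Qd = Qs, so 3682.8 - 6P = -1545.2 + 4P; collecting terms, 5228 = 10P and P* = 522.8.
From the demand curve, Q* = 3682.8 - 6(522.8) = 546.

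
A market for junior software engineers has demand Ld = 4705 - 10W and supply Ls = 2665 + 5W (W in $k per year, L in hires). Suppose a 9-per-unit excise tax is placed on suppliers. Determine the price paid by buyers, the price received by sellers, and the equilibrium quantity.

W_b = 139, W_s = 130, L = 3315

The tax drives a wedge W_b - W_s = 9. Substituting W_s = W_b - 9 into supply: Ls = 2620 + 5W_b.
Market clearing requires 4705 - 10W_b = 2620 + 5W_b; hence 2085 = 15W_b and W_b = 139.
Then W_s = 139 - 9 = 130 and L = 4705 - 10(139) = 3315.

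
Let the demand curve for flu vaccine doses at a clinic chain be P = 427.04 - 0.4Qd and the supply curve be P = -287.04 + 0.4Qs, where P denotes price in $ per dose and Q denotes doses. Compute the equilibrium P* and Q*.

Inverting to quantity form: Qd = 1067.6 - 2.5P and Qs = 717.6 + 2.5P.
Equating demand and supply, 1067.6 - 2.5P = 717.6 + 2.5P gives 5P = 350, so P* = 70.
Then Q* = 1067.6 - 2.5(70) = 892.6.

P* = 70, Q* = 892.6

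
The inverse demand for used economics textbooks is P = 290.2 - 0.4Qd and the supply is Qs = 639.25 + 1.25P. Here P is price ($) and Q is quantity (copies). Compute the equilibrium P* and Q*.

Inverting to quantity form: Qd = 725.5 - 2.5P.
At equilibrium Qd = Qs, so 725.5 - 2.5P = 639.25 + 1.25P; collecting terms, 86.25 = 3.75P and P* = 23.
Substitute back: Q* = 725.5 - 2.5(23) = 668.

P* = 23, Q* = 668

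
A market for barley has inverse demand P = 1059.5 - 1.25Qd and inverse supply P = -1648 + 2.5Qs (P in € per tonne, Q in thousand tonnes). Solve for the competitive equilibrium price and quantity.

P* = 157, Q* = 722

Solving each curve for Q: Qd = 847.6 - 0.8P and Qs = 659.2 + 0.4P.
At equilibrium Qd = Qs, so 847.6 - 0.8P = 659.2 + 0.4P; collecting terms, 188.4 = 1.2P and P* = 157.
Plugging P* into demand: Q* = 847.6 - 0.8(157) = 722.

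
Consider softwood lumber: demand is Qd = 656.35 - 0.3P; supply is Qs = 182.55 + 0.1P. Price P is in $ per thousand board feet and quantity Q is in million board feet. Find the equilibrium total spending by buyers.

Total spending by buyers = 356534.5

The market clears where 656.35 - 0.3P = 182.55 + 0.1P. Rearranging, 0.4P = 473.8, hence P* = 1184.5.
From the demand curve, Q* = 656.35 - 0.3(1184.5) = 301.
Total spending by buyers = P* × Q* = 1184.5 × 301 = 356534.5.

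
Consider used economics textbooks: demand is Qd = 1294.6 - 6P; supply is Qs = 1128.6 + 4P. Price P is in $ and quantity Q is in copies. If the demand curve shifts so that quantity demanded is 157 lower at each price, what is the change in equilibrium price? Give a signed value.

ΔP = -15.7

Set Qd = Qs: 1294.6 - 6P = 1128.6 + 4P, so 166 = 10P and P* = 16.6.
Plugging P* into demand: Q* = 1294.6 - 6(16.6) = 1195.
After the shift, demand is Qd = 1137.6 - 6P.
Re-solving, 10P = 9 gives P = 0.9 and Q = 1132.2.
ΔP = 0.9 - 16.6 = -15.7.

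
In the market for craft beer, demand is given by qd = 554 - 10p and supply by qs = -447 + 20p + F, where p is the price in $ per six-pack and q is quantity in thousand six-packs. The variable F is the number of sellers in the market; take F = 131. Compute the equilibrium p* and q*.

With F = 131, supply is qs = -316 + 20p.
Equating demand and supply, 554 - 10p = -316 + 20p gives 30p = 870, so p* = 29.
Plugging p* into demand: q* = 554 - 10(29) = 264.

p* = 29, q* = 264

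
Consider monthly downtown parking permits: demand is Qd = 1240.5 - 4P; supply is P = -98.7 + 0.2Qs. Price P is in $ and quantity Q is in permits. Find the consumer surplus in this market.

Consumer surplus = 103171.53125

In direct form, Qs = 493.5 + 5P.
Set Qd = Qs: 1240.5 - 4P = 493.5 + 5P, so 747 = 9P and P* = 83.
Then Q* = 1240.5 - 4(83) = 908.5.
Demand choke price (Qd = 0): P = 1240.5/4 = 310.125. Consumer surplus = ½ × (310.125 - 83) × 908.5 = 103171.53125.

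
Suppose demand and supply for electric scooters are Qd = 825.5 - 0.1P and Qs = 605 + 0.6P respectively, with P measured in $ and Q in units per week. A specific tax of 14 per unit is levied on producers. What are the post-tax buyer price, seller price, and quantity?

P_b = 327, P_s = 313, Q = 792.8

The tax drives a wedge P_b - P_s = 14. Substituting P_s = P_b - 14 into supply: Qs = 596.6 + 0.6P_b.
Equate demand and the shifted supply: 825.5 - 0.1P_b = 596.6 + 0.6P_b, giving 0.7P_b = 228.9, so P_b = 327.
Then P_s = 327 - 14 = 313 and Q = 825.5 - 0.1(327) = 792.8.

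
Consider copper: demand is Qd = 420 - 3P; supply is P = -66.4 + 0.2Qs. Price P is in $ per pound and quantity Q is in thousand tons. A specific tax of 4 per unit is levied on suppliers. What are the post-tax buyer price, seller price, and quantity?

P_b = 13.5, P_s = 9.5, Q = 379.5

Rewriting in direct form: Qs = 332 + 5P.
Suppliers keep P_s = P_b - 4 per unit, so supply in terms of the buyer price is Qs = 312 + 5P_b.
Equate demand and the shifted supply: 420 - 3P_b = 312 + 5P_b, giving 8P_b = 108, so P_b = 13.5.
Then P_s = 13.5 - 4 = 9.5 and Q = 420 - 3(13.5) = 379.5.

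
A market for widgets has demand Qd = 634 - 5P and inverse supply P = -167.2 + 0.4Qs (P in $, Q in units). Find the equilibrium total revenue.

Total revenue = 14112

Inverting to quantity form: Qs = 418 + 2.5P.
Equating demand and supply, 634 - 5P = 418 + 2.5P gives 7.5P = 216, so P* = 28.8.
From the demand curve, Q* = 634 - 5(28.8) = 490.
Total revenue = P* × Q* = 28.8 × 490 = 14112.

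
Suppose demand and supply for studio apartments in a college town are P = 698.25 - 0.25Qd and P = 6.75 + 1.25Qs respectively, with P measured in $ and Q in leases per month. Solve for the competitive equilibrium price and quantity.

Solving each curve for Q: Qd = 2793 - 4P and Qs = -5.4 + 0.8P.
Equating demand and supply, 2793 - 4P = -5.4 + 0.8P gives 4.8P = 2798.4, so P* = 583.
Substitute back: Q* = 2793 - 4(583) = 461.

P* = 583, Q* = 461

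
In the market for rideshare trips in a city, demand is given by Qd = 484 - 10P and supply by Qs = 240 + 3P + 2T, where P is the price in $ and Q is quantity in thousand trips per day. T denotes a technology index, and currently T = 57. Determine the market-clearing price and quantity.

With T = 57, supply is Qs = 354 + 3P.
Set Qd = Qs: 484 - 10P = 354 + 3P, so 130 = 13P and P* = 10.
Plugging P* into demand: Q* = 484 - 10(10) = 384.

P* = 10, Q* = 384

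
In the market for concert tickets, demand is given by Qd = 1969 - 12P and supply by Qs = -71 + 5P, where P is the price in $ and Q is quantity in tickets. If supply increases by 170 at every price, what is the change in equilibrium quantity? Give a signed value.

ΔQ = 120

Equating demand and supply, 1969 - 12P = -71 + 5P gives 17P = 2040, so P* = 120.
Plugging P* into demand: Q* = 1969 - 12(120) = 529.
After the shift, supply is Qs = 99 + 5P.
New equilibrium: 1870 = 17P, so P = 110 and Q = 649.
ΔQ = 649 - 529 = 120.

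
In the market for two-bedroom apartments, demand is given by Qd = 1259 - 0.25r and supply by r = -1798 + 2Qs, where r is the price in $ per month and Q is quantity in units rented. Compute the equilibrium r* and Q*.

Inverting to quantity form: Qs = 899 + 0.5r.
Equating demand and supply, 1259 - 0.25r = 899 + 0.5r gives 0.75r = 360, so r* = 480.
Plugging r* into demand: Q* = 1259 - 0.25(480) = 1139.

r* = 480, Q* = 1139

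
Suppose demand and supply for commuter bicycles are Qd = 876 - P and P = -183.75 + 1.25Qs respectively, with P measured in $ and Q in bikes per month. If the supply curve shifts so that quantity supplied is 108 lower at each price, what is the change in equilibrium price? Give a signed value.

Inverting to quantity form: Qs = 147 + 0.8P.
Set Qd = Qs: 876 - P = 147 + 0.8P, so 729 = 1.8P and P* = 405.
Then Q* = 876 - 405 = 471.
After the shift, supply is Qs = 39 + 0.8P.
Re-solving, 1.8P = 837 gives P = 465 and Q = 411.
ΔP = 465 - 405 = 60.

ΔP = 60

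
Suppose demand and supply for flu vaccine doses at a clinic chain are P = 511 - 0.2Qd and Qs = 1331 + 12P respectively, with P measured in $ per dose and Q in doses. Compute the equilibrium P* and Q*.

P* = 72, Q* = 2195

Solving each curve for Q: Qd = 2555 - 5P.
Set Qd = Qs: 2555 - 5P = 1331 + 12P, so 1224 = 17P and P* = 72.
Substitute back: Q* = 2555 - 5(72) = 2195.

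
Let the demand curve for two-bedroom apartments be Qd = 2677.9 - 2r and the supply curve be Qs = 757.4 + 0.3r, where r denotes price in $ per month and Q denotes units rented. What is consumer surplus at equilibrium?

Consumer surplus = 253965.6025

Equating demand and supply, 2677.9 - 2r = 757.4 + 0.3r gives 2.3r = 1920.5, so r* = 835.
From the demand curve, Q* = 2677.9 - 2(835) = 1007.9.
Demand choke price (Qd = 0): r = 2677.9/2 = 1338.95. Consumer surplus = ½ × (1338.95 - 835) × 1007.9 = 253965.6025.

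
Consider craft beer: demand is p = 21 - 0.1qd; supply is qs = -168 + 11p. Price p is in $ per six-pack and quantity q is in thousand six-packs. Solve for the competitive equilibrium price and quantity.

Rewriting in direct form: qd = 210 - 10p.
The market clears where 210 - 10p = -168 + 11p. Rearranging, 21p = 378, hence p* = 18.
Plugging p* into demand: q* = 210 - 10(18) = 30.

p* = 18, q* = 30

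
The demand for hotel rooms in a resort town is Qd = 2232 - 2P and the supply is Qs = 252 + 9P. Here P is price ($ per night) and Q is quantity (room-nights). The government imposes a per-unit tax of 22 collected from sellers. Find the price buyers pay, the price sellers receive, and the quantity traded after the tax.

P_b = 198, P_s = 176, Q = 1836

Sellers keep P_s = P_b - 22 per unit, so supply in terms of the buyer price is Qs = 54 + 9P_b.
Market clearing requires 2232 - 2P_b = 54 + 9P_b; hence 2178 = 11P_b and P_b = 198.
Then P_s = 198 - 22 = 176 and Q = 2232 - 2(198) = 1836.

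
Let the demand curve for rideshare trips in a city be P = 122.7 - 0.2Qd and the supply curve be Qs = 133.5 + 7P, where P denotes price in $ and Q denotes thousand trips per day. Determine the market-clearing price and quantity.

P* = 40, Q* = 413.5

Inverting to quantity form: Qd = 613.5 - 5P.
Equating demand and supply, 613.5 - 5P = 133.5 + 7P gives 12P = 480, so P* = 40.
Plugging P* into demand: Q* = 613.5 - 5(40) = 413.5.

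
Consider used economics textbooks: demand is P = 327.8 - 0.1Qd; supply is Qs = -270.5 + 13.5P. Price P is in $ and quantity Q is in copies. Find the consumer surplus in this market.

In direct form, Qd = 3278 - 10P.
Equating demand and supply, 3278 - 10P = -270.5 + 13.5P gives 23.5P = 3548.5, so P* = 151.
Plugging P* into demand: Q* = 3278 - 10(151) = 1768.
Demand choke price (Qd = 0): P = 3278/10 = 327.8. Consumer surplus = ½ × (327.8 - 151) × 1768 = 156291.2.

Consumer surplus = 156291.2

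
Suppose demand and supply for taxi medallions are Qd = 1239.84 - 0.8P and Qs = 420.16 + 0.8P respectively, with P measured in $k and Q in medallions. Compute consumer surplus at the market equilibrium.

Equating demand and supply, 1239.84 - 0.8P = 420.16 + 0.8P gives 1.6P = 819.68, so P* = 512.3.
Then Q* = 1239.84 - 0.8(512.3) = 830.
Demand choke price (Qd = 0): P = 1239.84/0.8 = 1549.8. Consumer surplus = ½ × (1549.8 - 512.3) × 830 = 430562.5.

Consumer surplus = 430562.5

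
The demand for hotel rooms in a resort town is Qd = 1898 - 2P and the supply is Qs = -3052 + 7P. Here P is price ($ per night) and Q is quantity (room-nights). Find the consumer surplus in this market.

Equating demand and supply, 1898 - 2P = -3052 + 7P gives 9P = 4950, so P* = 550.
Then Q* = 1898 - 2(550) = 798.
Demand choke price (Qd = 0): P = 1898/2 = 949. Consumer surplus = ½ × (949 - 550) × 798 = 159201.

Consumer surplus = 159201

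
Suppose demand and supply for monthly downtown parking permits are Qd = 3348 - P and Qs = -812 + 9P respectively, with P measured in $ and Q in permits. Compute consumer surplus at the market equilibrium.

Set Qd = Qs: 3348 - P = -812 + 9P, so 4160 = 10P and P* = 416.
Substitute back: Q* = 3348 - 416 = 2932.
Demand choke price (Qd = 0): P = 3348. Consumer surplus = ½ × (3348 - 416) × 2932 = 4298312.

Consumer surplus = 4298312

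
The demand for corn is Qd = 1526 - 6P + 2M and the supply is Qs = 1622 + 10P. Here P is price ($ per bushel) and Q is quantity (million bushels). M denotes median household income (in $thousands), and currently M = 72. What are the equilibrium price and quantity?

With M = 72, demand is Qd = 1670 - 6P.
At equilibrium Qd = Qs, so 1670 - 6P = 1622 + 10P; collecting terms, 48 = 16P and P* = 3.
From the demand curve, Q* = 1670 - 6(3) = 1652.

P* = 3, Q* = 1652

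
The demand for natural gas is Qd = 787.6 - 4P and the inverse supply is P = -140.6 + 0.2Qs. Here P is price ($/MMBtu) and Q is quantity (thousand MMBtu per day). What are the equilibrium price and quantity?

P* = 9.4, Q* = 750

Solving each curve for Q: Qs = 703 + 5P.
At equilibrium Qd = Qs, so 787.6 - 4P = 703 + 5P; collecting terms, 84.6 = 9P and P* = 9.4.
Plugging P* into demand: Q* = 787.6 - 4(9.4) = 750.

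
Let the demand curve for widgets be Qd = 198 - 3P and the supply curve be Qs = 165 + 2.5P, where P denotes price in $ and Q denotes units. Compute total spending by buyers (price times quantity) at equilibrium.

At equilibrium Qd = Qs, so 198 - 3P = 165 + 2.5P; collecting terms, 33 = 5.5P and P* = 6.
Then Q* = 198 - 3(6) = 180.
Total spending by buyers = P* × Q* = 6 × 180 = 1080.

Total spending by buyers = 1080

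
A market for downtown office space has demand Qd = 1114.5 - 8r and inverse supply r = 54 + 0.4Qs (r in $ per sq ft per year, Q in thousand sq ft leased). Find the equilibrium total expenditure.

Rewriting in direct form: Qs = -135 + 2.5r.
The market clears where 1114.5 - 8r = -135 + 2.5r. Rearranging, 10.5r = 1249.5, hence r* = 119.
Then Q* = 1114.5 - 8(119) = 162.5.
Total expenditure = r* × Q* = 119 × 162.5 = 19337.5.

Total expenditure = 19337.5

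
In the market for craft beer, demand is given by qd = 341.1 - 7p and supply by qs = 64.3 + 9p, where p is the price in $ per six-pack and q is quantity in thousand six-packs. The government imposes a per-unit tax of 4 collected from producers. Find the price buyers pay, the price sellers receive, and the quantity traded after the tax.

Producers keep p_s = p_b - 4 per unit, so supply in terms of the buyer price is qs = 28.3 + 9p_b.
Equate demand and the shifted supply: 341.1 - 7p_b = 28.3 + 9p_b, giving 16p_b = 312.8, so p_b = 19.55.
Then p_s = 19.55 - 4 = 15.55 and q = 341.1 - 7(19.55) = 204.25.

p_b = 19.55, p_s = 15.55, q = 204.25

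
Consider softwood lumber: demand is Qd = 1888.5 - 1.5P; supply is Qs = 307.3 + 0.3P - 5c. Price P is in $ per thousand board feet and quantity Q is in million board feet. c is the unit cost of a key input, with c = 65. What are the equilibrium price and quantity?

With c = 65, supply is Qs = -17.7 + 0.3P.
At equilibrium Qd = Qs, so 1888.5 - 1.5P = -17.7 + 0.3P; collecting terms, 1906.2 = 1.8P and P* = 1059.
Then Q* = 1888.5 - 1.5(1059) = 300.

P* = 1059, Q* = 300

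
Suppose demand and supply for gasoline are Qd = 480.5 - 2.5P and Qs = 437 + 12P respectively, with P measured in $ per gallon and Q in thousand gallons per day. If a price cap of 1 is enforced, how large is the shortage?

At P = 1: Qd = 478 and Qs = 449.
Shortage = Qd - Qs = 478 - 449 = 29.

Shortage = 29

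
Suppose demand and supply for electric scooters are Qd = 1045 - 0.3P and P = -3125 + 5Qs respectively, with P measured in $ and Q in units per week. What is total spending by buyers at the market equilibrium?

Inverting to quantity form: Qs = 625 + 0.2P.
Equating demand and supply, 1045 - 0.3P = 625 + 0.2P gives 0.5P = 420, so P* = 840.
Then Q* = 1045 - 0.3(840) = 793.
Total spending by buyers = P* × Q* = 840 × 793 = 666120.

Total spending by buyers = 666120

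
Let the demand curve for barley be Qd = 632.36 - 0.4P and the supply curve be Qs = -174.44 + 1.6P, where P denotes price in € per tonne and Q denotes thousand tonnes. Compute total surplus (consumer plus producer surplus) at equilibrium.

Total surplus = 346626.5625

At equilibrium Qd = Qs, so 632.36 - 0.4P = -174.44 + 1.6P; collecting terms, 806.8 = 2P and P* = 403.4.
Then Q* = 632.36 - 0.4(403.4) = 471.
Demand choke price = 1580.9; supply choke price = 109.025. CS = ½(1580.9 - 403.4)(471) = 277301.25; PS = ½(403.4 - 109.025)(471) = 69325.3125. Total surplus = 346626.5625.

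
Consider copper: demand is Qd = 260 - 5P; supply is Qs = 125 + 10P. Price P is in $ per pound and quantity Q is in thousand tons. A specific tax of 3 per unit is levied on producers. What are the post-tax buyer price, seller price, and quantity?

P_b = 11, P_s = 8, Q = 205

With a tax of 3 on producers, they supply based on the net price P_s = P_b - 3, so Qs = 95 + 10P_b.
Market clearing requires 260 - 5P_b = 95 + 10P_b; hence 165 = 15P_b and P_b = 11.
Then P_s = 11 - 3 = 8 and Q = 260 - 5(11) = 205.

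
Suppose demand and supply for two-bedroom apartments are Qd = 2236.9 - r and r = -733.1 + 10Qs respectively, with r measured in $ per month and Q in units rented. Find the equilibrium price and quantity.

r* = 1966.9, Q* = 270

Rewriting in direct form: Qs = 73.31 + 0.1r.
Equating demand and supply, 2236.9 - r = 73.31 + 0.1r gives 1.1r = 2163.59, so r* = 1966.9.
Plugging r* into demand: Q* = 2236.9 - 1966.9 = 270.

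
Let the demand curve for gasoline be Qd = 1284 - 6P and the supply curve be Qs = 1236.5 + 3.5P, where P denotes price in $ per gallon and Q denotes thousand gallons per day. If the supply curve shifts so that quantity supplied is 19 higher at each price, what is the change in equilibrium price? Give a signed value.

ΔP = -2

Set Qd = Qs: 1284 - 6P = 1236.5 + 3.5P, so 47.5 = 9.5P and P* = 5.
Plugging P* into demand: Q* = 1284 - 6(5) = 1254.
After the shift, supply is Qs = 1255.5 + 3.5P.
The new intersection has 28.5 = 9.5P, i.e. P = 3, Q = 1266.
ΔP = 3 - 5 = -2.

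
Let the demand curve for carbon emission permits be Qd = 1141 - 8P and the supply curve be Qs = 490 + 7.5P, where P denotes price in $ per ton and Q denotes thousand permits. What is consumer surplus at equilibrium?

Consumer surplus = 40501.5625

Set Qd = Qs: 1141 - 8P = 490 + 7.5P, so 651 = 15.5P and P* = 42.
Plugging P* into demand: Q* = 1141 - 8(42) = 805.
Demand choke price (Qd = 0): P = 1141/8 = 142.625. Consumer surplus = ½ × (142.625 - 42) × 805 = 40501.5625.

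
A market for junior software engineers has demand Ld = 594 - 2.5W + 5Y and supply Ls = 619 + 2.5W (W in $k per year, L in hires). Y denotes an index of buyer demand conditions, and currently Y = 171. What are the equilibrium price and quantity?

W* = 166, L* = 1034

With Y = 171, demand is Ld = 1449 - 2.5W.
Equating demand and supply, 1449 - 2.5W = 619 + 2.5W gives 5W = 830, so W* = 166.
From the demand curve, L* = 1449 - 2.5(166) = 1034.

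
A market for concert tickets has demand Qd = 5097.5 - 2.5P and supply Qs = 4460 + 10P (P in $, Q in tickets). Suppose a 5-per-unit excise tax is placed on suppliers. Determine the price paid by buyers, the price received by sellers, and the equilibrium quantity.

Suppliers keep P_s = P_b - 5 per unit, so supply in terms of the buyer price is Qs = 4410 + 10P_b.
Set Qd = Qs: 5097.5 - 2.5P_b = 4410 + 10P_b, so 687.5 = 12.5P_b and P_b = 55.
So P_s = 50 and the quantity traded is Q = 5097.5 - 2.5(55) = 4960.

P_b = 55, P_s = 50, Q = 4960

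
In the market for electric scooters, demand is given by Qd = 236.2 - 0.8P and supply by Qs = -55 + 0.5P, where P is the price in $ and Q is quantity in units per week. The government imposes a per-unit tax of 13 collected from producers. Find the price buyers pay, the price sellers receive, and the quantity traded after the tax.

Producers keep P_s = P_b - 13 per unit, so supply in terms of the buyer price is Qs = -61.5 + 0.5P_b.
Equate demand and the shifted supply: 236.2 - 0.8P_b = -61.5 + 0.5P_b, giving 1.3P_b = 297.7, so P_b = 229.
Then P_s = 229 - 13 = 216 and Q = 236.2 - 0.8(229) = 53.

P_b = 229, P_s = 216, Q = 53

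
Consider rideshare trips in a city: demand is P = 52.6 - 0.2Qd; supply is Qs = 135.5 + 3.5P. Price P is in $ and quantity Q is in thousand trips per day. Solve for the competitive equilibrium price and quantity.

Rewriting in direct form: Qd = 263 - 5P.
At equilibrium Qd = Qs, so 263 - 5P = 135.5 + 3.5P; collecting terms, 127.5 = 8.5P and P* = 15.
Then Q* = 263 - 5(15) = 188.

P* = 15, Q* = 188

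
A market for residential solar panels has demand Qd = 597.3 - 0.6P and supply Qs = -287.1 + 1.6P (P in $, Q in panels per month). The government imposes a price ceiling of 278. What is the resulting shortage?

Shortage = 272.8

Evaluating both curves at the ceiling price 278 gives Qd = 430.5, Qs = 157.7.
Shortage = Qd - Qs = 430.5 - 157.7 = 272.8.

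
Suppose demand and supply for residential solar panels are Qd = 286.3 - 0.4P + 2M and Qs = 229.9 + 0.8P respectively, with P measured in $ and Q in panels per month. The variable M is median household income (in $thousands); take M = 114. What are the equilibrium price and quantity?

With M = 114, demand is Qd = 514.3 - 0.4P.
The market clears where 514.3 - 0.4P = 229.9 + 0.8P. Rearranging, 1.2P = 284.4, hence P* = 237.
Then Q* = 514.3 - 0.4(237) = 419.5.

P* = 237, Q* = 419.5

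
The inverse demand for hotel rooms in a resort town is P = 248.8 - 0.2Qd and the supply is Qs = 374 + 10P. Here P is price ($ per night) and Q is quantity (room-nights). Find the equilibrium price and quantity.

P* = 58, Q* = 954

Rewriting in direct form: Qd = 1244 - 5P.
The market clears where 1244 - 5P = 374 + 10P. Rearranging, 15P = 870, hence P* = 58.
From the demand curve, Q* = 1244 - 5(58) = 954.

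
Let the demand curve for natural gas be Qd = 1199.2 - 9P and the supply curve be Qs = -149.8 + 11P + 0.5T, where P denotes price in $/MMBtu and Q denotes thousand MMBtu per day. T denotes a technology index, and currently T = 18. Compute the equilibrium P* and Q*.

With T = 18, supply is Qs = -140.8 + 11P.
The market clears where 1199.2 - 9P = -140.8 + 11P. Rearranging, 20P = 1340, hence P* = 67.
Substitute back: Q* = 1199.2 - 9(67) = 596.2.

P* = 67, Q* = 596.2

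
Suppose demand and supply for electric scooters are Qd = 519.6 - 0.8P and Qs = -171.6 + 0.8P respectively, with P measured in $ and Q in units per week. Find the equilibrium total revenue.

Total revenue = 75168

At equilibrium Qd = Qs, so 519.6 - 0.8P = -171.6 + 0.8P; collecting terms, 691.2 = 1.6P and P* = 432.
Plugging P* into demand: Q* = 519.6 - 0.8(432) = 174.
Total revenue = P* × Q* = 432 × 174 = 75168.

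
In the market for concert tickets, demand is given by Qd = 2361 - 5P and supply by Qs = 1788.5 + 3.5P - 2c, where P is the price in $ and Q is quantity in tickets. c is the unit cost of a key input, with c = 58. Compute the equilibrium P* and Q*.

P* = 81, Q* = 1956

With c = 58, supply is Qs = 1672.5 + 3.5P.
The market clears where 2361 - 5P = 1672.5 + 3.5P. Rearranging, 8.5P = 688.5, hence P* = 81.
From the demand curve, Q* = 2361 - 5(81) = 1956.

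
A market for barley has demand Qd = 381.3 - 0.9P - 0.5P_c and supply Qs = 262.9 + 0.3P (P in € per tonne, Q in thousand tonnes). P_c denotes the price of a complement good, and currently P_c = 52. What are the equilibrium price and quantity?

P* = 77, Q* = 286

With P_c = 52, demand is Qd = 355.3 - 0.9P.
At equilibrium Qd = Qs, so 355.3 - 0.9P = 262.9 + 0.3P; collecting terms, 92.4 = 1.2P and P* = 77.
Substitute back: Q* = 355.3 - 0.9(77) = 286.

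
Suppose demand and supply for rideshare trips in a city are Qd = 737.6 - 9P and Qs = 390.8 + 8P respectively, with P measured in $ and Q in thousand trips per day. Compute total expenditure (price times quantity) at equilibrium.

Set Qd = Qs: 737.6 - 9P = 390.8 + 8P, so 346.8 = 17P and P* = 20.4.
Substitute back: Q* = 737.6 - 9(20.4) = 554.
Total expenditure = P* × Q* = 20.4 × 554 = 11301.6.

Total expenditure = 11301.6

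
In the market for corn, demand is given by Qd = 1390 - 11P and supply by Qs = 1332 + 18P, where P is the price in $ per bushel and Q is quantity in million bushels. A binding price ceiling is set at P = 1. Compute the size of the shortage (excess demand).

Evaluating both curves at the ceiling price 1 gives Qd = 1379, Qs = 1350.
Shortage = Qd - Qs = 1379 - 1350 = 29.

Shortage = 29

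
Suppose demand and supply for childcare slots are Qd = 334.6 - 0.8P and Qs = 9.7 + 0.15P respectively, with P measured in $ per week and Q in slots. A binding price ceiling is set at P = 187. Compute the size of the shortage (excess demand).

Shortage = 147.25

With P fixed at 187, quantity demanded is 185 and quantity supplied is 37.75.
Shortage = Qd - Qs = 185 - 37.75 = 147.25.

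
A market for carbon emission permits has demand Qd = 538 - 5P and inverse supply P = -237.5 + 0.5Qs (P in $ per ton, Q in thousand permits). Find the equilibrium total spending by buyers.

Solving each curve for Q: Qs = 475 + 2P.
Equating demand and supply, 538 - 5P = 475 + 2P gives 7P = 63, so P* = 9.
Then Q* = 538 - 5(9) = 493.
Total spending by buyers = P* × Q* = 9 × 493 = 4437.

Total spending by buyers = 4437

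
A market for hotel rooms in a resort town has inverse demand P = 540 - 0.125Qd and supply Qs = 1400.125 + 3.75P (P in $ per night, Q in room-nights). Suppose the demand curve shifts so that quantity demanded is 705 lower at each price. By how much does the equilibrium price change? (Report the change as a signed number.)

Solving each curve for Q: Qd = 4320 - 8P.
Set Qd = Qs: 4320 - 8P = 1400.125 + 3.75P, so 2919.875 = 11.75P and P* = 248.5.
Then Q* = 4320 - 8(248.5) = 2332.
After the shift, demand is Qd = 3615 - 8P.
Re-solving, 11.75P = 2214.875 gives P = 188.5 and Q = 2107.
ΔP = 188.5 - 248.5 = -60.

ΔP = -60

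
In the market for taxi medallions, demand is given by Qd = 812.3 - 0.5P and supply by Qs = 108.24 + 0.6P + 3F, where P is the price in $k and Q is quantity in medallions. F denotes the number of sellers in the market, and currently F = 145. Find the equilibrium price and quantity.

P* = 244.6, Q* = 690

With F = 145, supply is Qs = 543.24 + 0.6P.
Equating demand and supply, 812.3 - 0.5P = 543.24 + 0.6P gives 1.1P = 269.06, so P* = 244.6.
Substitute back: Q* = 812.3 - 0.5(244.6) = 690.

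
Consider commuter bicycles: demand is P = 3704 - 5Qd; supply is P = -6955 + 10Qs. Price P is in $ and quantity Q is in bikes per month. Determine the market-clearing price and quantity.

P* = 151, Q* = 710.6

Rewriting in direct form: Qd = 740.8 - 0.2P and Qs = 695.5 + 0.1P.
At equilibrium Qd = Qs, so 740.8 - 0.2P = 695.5 + 0.1P; collecting terms, 45.3 = 0.3P and P* = 151.
From the demand curve, Q* = 740.8 - 0.2(151) = 710.6.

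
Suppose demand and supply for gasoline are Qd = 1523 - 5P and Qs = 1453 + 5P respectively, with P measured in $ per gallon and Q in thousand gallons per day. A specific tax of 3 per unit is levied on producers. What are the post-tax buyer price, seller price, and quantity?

Producers keep P_s = P_b - 3 per unit, so supply in terms of the buyer price is Qs = 1438 + 5P_b.
Market clearing requires 1523 - 5P_b = 1438 + 5P_b; hence 85 = 10P_b and P_b = 8.5.
Then P_s = 8.5 - 3 = 5.5 and Q = 1523 - 5(8.5) = 1480.5.

P_b = 8.5, P_s = 5.5, Q = 1480.5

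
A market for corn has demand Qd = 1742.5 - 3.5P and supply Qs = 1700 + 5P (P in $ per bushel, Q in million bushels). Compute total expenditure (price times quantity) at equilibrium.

Total expenditure = 8625

Equating demand and supply, 1742.5 - 3.5P = 1700 + 5P gives 8.5P = 42.5, so P* = 5.
Then Q* = 1742.5 - 3.5(5) = 1725.
Total expenditure = P* × Q* = 5 × 1725 = 8625.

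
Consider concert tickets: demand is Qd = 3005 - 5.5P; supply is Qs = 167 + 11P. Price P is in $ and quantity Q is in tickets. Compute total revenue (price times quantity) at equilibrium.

Total revenue = 354148

At equilibrium Qd = Qs, so 3005 - 5.5P = 167 + 11P; collecting terms, 2838 = 16.5P and P* = 172.
Plugging P* into demand: Q* = 3005 - 5.5(172) = 2059.
Total revenue = P* × Q* = 172 × 2059 = 354148.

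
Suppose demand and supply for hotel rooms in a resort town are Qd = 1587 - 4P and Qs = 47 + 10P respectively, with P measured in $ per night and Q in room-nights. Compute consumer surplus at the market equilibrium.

Equating demand and supply, 1587 - 4P = 47 + 10P gives 14P = 1540, so P* = 110.
Plugging P* into demand: Q* = 1587 - 4(110) = 1147.
Demand choke price (Qd = 0): P = 1587/4 = 396.75. Consumer surplus = ½ × (396.75 - 110) × 1147 = 164451.125.

Consumer surplus = 164451.125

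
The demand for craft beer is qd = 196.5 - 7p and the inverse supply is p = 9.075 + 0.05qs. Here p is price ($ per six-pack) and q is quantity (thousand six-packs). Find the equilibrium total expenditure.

Inverting to quantity form: qs = -181.5 + 20p.
Equating demand and supply, 196.5 - 7p = -181.5 + 20p gives 27p = 378, so p* = 14.
Plugging p* into demand: q* = 196.5 - 7(14) = 98.5.
Total expenditure = p* × q* = 14 × 98.5 = 1379.

Total expenditure = 1379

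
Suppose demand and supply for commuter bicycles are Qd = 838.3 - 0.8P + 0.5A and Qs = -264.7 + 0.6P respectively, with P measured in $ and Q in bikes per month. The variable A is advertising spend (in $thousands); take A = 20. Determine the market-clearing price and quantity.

P* = 795, Q* = 212.3

With A = 20, demand is Qd = 848.3 - 0.8P.
At equilibrium Qd = Qs, so 848.3 - 0.8P = -264.7 + 0.6P; collecting terms, 1113 = 1.4P and P* = 795.
Plugging P* into demand: Q* = 848.3 - 0.8(795) = 212.3.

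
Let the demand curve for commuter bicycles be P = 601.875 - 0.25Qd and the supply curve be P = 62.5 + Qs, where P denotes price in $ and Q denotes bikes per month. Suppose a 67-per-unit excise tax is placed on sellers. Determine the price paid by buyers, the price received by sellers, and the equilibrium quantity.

P_b = 507.4, P_s = 440.4, Q = 377.9

In direct form, Qd = 2407.5 - 4P and Qs = -62.5 + P.
Sellers keep P_s = P_b - 67 per unit, so supply in terms of the buyer price is Qs = -129.5 + P_b.
Market clearing requires 2407.5 - 4P_b = -129.5 + P_b; hence 2537 = 5P_b and P_b = 507.4.
Then P_s = 507.4 - 67 = 440.4 and Q = 2407.5 - 4(507.4) = 377.9.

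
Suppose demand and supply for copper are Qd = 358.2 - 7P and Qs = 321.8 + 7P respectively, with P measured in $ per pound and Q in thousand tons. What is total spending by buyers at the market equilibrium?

Total spending by buyers = 884

Equating demand and supply, 358.2 - 7P = 321.8 + 7P gives 14P = 36.4, so P* = 2.6.
Substitute back: Q* = 358.2 - 7(2.6) = 340.
Total spending by buyers = P* × Q* = 2.6 × 340 = 884.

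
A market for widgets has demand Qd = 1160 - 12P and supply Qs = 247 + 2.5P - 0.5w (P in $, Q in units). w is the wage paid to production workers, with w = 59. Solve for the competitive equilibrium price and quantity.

With w = 59, supply is Qs = 217.5 + 2.5P.
At equilibrium Qd = Qs, so 1160 - 12P = 217.5 + 2.5P; collecting terms, 942.5 = 14.5P and P* = 65.
From the demand curve, Q* = 1160 - 12(65) = 380.

P* = 65, Q* = 380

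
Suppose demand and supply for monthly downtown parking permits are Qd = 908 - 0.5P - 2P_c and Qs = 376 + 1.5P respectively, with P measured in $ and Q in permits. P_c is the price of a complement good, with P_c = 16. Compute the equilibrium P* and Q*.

P* = 250, Q* = 751

With P_c = 16, demand is Qd = 876 - 0.5P.
Equating demand and supply, 876 - 0.5P = 376 + 1.5P gives 2P = 500, so P* = 250.
Substitute back: Q* = 876 - 0.5(250) = 751.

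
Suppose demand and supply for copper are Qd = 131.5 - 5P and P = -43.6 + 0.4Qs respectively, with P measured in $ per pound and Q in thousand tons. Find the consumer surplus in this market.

Inverting to quantity form: Qs = 109 + 2.5P.
Set Qd = Qs: 131.5 - 5P = 109 + 2.5P, so 22.5 = 7.5P and P* = 3.
Substitute back: Q* = 131.5 - 5(3) = 116.5.
Demand choke price (Qd = 0): P = 131.5/5 = 26.3. Consumer surplus = ½ × (26.3 - 3) × 116.5 = 1357.225.

Consumer surplus = 1357.225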